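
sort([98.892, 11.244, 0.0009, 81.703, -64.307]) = [-64.307, 0.0009, 11.244, 81.703, 98.892]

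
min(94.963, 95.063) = 94.963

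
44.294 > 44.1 True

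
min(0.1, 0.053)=0.053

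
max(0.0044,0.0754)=0.0754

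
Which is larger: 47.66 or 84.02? 84.02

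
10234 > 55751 False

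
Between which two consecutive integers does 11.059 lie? 11 and 12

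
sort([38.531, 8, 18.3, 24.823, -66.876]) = [-66.876, 8, 18.3, 24.823, 38.531]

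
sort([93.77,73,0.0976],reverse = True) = [93.77,73,0.0976]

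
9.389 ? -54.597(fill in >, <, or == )>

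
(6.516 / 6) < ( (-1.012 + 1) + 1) False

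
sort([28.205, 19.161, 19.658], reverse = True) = [28.205, 19.658, 19.161]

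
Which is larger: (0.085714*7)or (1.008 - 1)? (0.085714*7)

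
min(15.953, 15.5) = 15.5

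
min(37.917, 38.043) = 37.917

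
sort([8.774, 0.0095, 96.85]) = [0.0095, 8.774, 96.85]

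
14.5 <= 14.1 False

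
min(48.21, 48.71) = 48.21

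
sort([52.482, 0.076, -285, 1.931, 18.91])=[-285, 0.076, 1.931, 18.91, 52.482]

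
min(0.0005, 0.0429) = 0.0005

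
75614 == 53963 False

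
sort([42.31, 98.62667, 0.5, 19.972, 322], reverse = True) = [322, 98.62667, 42.31, 19.972, 0.5]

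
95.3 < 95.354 True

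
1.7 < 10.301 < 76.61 True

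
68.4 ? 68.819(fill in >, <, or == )<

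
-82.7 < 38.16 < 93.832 True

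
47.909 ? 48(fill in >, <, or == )<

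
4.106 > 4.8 False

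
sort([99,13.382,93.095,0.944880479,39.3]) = [0.944880479,13.382,39.3,93.095,99]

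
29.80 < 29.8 False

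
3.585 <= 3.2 False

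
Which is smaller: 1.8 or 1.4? 1.4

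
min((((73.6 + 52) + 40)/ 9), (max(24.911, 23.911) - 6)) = 18.4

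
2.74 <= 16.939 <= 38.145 True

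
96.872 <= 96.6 False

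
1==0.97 False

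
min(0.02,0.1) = 0.02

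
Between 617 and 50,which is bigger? 617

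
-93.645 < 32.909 True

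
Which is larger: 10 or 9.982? 10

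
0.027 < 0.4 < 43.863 True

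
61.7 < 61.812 True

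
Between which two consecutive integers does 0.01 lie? 0 and 1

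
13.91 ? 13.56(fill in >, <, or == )>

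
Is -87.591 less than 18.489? Yes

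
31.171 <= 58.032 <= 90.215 True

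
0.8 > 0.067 True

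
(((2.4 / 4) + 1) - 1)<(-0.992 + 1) False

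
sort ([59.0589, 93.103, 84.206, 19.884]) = [19.884, 59.0589, 84.206, 93.103]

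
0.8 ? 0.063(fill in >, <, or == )>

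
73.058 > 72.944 True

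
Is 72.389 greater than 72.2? Yes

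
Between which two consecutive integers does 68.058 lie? 68 and 69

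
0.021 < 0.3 True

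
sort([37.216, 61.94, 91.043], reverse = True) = [91.043, 61.94, 37.216]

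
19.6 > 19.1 True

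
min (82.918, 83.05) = 82.918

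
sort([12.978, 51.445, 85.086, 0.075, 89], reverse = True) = [89, 85.086, 51.445, 12.978, 0.075]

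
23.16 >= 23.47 False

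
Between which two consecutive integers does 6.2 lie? 6 and 7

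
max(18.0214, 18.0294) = 18.0294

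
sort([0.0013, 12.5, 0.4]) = [0.0013, 0.4, 12.5]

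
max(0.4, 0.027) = 0.4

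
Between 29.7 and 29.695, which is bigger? 29.7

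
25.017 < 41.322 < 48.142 True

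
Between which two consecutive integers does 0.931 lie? 0 and 1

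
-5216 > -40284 True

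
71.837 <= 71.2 False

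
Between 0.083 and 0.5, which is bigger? 0.5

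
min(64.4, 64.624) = 64.4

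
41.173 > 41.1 True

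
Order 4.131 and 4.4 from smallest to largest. 4.131, 4.4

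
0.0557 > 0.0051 True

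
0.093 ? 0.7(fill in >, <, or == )<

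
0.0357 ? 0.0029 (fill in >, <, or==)>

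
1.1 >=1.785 False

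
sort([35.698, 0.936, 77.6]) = [0.936, 35.698, 77.6]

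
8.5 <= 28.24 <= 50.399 True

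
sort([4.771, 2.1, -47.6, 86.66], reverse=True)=[86.66, 4.771, 2.1, -47.6]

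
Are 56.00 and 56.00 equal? Yes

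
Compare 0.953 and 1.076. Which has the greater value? 1.076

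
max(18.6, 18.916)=18.916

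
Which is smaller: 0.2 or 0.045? 0.045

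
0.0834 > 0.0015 True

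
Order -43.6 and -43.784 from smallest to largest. -43.784, -43.6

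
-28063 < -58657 False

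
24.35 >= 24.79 False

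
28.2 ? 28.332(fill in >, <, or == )<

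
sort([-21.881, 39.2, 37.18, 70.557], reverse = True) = [70.557, 39.2, 37.18, -21.881]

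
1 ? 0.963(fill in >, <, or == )>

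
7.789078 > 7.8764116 False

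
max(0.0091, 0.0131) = 0.0131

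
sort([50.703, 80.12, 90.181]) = [50.703, 80.12, 90.181]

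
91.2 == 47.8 False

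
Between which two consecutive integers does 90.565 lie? 90 and 91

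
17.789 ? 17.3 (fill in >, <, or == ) >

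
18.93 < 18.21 False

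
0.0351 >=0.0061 True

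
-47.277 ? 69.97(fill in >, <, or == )<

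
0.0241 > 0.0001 True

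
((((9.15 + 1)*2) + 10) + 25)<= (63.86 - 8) True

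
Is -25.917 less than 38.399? Yes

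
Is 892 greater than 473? Yes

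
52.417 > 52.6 False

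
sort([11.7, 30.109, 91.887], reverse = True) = [91.887, 30.109, 11.7]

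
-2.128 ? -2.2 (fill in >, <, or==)>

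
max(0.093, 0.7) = 0.7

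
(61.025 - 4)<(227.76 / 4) False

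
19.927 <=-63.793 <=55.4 False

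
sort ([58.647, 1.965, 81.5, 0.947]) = [0.947, 1.965, 58.647, 81.5]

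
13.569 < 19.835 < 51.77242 True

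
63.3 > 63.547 False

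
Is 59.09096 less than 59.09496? Yes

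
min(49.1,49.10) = 49.1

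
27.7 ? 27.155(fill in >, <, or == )>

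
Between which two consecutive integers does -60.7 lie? -61 and -60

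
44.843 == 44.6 False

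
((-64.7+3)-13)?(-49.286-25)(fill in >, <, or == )<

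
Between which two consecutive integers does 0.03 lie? 0 and 1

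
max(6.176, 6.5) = 6.5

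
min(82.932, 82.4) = 82.4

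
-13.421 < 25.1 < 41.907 True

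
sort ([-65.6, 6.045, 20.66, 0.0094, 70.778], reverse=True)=[70.778, 20.66, 6.045, 0.0094, -65.6]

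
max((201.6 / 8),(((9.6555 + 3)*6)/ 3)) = 25.311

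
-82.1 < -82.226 False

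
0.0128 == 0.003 False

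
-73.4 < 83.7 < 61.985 False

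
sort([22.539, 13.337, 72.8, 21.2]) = [13.337, 21.2, 22.539, 72.8]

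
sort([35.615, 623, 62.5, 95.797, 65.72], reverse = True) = [623, 95.797, 65.72, 62.5, 35.615]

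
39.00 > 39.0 False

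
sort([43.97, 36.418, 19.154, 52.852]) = [19.154, 36.418, 43.97, 52.852]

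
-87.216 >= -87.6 True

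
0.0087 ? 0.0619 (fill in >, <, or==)<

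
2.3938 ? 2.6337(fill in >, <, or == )<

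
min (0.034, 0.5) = 0.034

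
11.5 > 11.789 False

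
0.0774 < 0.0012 False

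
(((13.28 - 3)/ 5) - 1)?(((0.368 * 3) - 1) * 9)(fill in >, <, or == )>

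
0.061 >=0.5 False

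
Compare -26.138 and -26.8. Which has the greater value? -26.138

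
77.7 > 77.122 True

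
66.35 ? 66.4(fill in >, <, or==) <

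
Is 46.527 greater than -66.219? Yes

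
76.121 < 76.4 True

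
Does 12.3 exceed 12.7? No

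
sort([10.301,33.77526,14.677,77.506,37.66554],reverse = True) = [77.506,37.66554,33.77526,14.677,10.301]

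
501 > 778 False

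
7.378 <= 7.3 False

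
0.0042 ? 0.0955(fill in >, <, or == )<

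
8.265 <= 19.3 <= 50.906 True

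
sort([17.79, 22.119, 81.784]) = [17.79, 22.119, 81.784]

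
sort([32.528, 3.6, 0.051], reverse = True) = [32.528, 3.6, 0.051]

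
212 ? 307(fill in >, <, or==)<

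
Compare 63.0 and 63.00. They are equal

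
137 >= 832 False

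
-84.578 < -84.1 True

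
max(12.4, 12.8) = 12.8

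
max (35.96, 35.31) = 35.96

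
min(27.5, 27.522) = 27.5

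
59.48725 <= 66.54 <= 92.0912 True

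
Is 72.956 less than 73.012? Yes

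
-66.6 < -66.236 True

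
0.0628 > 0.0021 True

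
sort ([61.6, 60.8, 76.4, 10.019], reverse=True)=[76.4, 61.6, 60.8, 10.019]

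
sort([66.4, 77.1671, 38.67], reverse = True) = [77.1671, 66.4, 38.67]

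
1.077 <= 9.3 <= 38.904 True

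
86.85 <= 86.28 False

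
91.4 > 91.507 False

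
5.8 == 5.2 False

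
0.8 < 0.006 False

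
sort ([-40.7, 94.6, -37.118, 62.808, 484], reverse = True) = [484, 94.6, 62.808, -37.118, -40.7]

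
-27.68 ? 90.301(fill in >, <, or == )<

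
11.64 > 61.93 False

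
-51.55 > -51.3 False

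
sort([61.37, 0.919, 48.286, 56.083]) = [0.919, 48.286, 56.083, 61.37]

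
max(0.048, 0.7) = 0.7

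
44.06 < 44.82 True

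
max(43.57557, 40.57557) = 43.57557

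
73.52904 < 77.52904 True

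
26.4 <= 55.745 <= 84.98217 True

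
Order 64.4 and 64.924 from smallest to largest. 64.4, 64.924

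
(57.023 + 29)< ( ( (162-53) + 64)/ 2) True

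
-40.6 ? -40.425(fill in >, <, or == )<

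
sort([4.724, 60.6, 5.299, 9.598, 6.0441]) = [4.724, 5.299, 6.0441, 9.598, 60.6]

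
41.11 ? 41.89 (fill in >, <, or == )<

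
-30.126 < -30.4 False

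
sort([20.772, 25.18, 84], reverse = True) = [84, 25.18, 20.772]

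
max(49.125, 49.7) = 49.7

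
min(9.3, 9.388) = 9.3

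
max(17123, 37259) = 37259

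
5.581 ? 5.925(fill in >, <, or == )<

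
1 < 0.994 False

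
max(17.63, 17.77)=17.77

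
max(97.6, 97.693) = 97.693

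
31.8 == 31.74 False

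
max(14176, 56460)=56460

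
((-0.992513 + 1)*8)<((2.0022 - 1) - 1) False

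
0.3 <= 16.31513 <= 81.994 True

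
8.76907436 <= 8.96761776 True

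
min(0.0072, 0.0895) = 0.0072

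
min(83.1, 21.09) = 21.09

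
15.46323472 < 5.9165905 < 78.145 False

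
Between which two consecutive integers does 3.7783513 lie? 3 and 4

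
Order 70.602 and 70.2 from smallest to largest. 70.2, 70.602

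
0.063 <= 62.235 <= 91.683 True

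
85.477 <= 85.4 False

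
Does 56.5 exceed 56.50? No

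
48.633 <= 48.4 False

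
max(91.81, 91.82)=91.82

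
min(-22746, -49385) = -49385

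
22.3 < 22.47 True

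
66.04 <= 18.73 False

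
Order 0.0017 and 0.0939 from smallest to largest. 0.0017, 0.0939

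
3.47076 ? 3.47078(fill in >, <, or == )<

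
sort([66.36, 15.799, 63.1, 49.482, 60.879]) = [15.799, 49.482, 60.879, 63.1, 66.36]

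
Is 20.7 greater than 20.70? No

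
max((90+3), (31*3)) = 93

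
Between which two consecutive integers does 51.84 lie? 51 and 52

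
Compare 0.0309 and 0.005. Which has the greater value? 0.0309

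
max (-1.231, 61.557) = 61.557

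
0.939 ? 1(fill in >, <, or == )<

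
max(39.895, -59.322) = 39.895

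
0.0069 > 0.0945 False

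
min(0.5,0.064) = 0.064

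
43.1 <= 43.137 True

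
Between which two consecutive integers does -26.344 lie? -27 and -26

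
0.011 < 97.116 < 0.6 False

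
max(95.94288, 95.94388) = 95.94388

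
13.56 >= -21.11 True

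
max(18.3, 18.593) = 18.593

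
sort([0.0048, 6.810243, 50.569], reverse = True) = [50.569, 6.810243, 0.0048]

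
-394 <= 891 True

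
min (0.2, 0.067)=0.067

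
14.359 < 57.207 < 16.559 False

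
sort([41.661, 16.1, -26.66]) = [-26.66, 16.1, 41.661]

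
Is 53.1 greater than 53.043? Yes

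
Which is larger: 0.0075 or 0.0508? 0.0508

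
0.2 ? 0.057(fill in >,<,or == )>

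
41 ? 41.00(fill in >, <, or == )==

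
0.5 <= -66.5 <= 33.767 False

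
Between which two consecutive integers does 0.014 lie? 0 and 1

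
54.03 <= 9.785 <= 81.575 False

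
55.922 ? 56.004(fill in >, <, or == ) <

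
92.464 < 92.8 True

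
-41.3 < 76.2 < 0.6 False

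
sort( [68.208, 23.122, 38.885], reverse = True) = [68.208, 38.885, 23.122]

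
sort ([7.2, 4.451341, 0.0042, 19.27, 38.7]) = [0.0042, 4.451341, 7.2, 19.27, 38.7]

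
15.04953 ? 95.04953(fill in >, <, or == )<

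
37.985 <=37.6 False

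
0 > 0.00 False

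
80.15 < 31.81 False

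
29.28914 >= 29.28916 False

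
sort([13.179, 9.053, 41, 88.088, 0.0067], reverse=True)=[88.088, 41, 13.179, 9.053, 0.0067]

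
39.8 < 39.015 False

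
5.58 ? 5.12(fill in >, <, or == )>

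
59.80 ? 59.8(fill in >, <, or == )==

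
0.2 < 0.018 False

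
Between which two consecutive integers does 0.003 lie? 0 and 1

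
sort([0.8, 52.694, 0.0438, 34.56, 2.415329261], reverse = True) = [52.694, 34.56, 2.415329261, 0.8, 0.0438]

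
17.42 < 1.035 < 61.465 False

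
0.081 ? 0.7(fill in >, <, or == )<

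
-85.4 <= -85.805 False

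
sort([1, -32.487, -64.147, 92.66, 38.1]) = [-64.147, -32.487, 1, 38.1, 92.66]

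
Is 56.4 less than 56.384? No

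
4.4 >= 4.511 False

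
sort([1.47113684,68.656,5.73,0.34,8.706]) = [0.34,1.47113684,5.73,8.706,68.656]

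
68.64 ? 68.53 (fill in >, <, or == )>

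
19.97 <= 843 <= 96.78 False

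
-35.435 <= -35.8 False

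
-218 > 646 False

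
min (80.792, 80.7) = 80.7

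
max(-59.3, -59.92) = -59.3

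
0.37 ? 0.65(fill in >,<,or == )<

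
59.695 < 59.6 False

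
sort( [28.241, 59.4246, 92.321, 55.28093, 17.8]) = [17.8, 28.241, 55.28093, 59.4246, 92.321]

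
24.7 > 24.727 False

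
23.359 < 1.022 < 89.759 False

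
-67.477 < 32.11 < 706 True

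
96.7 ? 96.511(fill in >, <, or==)>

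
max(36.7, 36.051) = 36.7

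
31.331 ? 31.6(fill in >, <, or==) <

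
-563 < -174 True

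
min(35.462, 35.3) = 35.3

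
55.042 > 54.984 True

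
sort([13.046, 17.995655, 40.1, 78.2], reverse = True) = [78.2, 40.1, 17.995655, 13.046]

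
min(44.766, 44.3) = 44.3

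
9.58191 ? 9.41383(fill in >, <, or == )>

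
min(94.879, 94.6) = 94.6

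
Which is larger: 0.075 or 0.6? 0.6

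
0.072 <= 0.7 True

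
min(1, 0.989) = 0.989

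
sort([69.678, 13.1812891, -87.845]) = [-87.845, 13.1812891, 69.678]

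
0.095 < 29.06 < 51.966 True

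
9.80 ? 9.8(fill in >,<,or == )==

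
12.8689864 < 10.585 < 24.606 False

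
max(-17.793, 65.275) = 65.275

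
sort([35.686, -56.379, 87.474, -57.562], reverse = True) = [87.474, 35.686, -56.379, -57.562]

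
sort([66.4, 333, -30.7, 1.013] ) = [-30.7, 1.013, 66.4, 333]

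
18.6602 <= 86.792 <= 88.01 True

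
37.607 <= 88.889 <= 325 True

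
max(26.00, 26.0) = 26.0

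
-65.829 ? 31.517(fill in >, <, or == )<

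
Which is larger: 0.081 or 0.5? 0.5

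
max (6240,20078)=20078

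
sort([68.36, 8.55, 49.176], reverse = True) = [68.36, 49.176, 8.55]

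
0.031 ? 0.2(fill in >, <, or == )<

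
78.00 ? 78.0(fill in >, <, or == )==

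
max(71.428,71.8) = 71.8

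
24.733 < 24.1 False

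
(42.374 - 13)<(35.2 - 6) False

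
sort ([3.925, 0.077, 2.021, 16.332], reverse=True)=[16.332, 3.925, 2.021, 0.077]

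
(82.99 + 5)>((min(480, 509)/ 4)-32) False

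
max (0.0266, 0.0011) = 0.0266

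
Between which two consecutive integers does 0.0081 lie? 0 and 1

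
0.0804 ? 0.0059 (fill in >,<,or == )>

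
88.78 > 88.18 True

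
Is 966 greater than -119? Yes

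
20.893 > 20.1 True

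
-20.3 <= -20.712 False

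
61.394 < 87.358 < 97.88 True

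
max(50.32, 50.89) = 50.89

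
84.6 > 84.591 True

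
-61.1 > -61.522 True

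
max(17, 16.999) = 17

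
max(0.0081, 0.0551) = 0.0551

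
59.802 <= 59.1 False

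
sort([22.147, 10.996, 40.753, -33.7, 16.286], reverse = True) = [40.753, 22.147, 16.286, 10.996, -33.7]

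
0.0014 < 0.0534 True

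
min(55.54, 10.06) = 10.06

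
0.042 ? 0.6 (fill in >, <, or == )<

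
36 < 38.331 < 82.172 True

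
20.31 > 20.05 True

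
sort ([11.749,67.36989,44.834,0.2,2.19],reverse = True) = [67.36989,44.834,11.749,2.19,0.2]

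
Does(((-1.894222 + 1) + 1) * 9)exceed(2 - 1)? No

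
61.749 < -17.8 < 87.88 False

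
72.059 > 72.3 False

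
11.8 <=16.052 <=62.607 True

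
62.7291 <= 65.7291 True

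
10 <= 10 True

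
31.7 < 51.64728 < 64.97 True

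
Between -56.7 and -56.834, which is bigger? -56.7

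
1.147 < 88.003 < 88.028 True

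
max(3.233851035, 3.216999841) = 3.233851035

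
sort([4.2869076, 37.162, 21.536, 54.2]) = [4.2869076, 21.536, 37.162, 54.2]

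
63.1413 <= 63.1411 False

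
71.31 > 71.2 True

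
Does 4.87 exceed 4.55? Yes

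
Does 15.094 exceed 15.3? No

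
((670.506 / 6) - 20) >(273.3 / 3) True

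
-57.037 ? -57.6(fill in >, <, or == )>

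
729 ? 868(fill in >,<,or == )<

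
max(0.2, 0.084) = 0.2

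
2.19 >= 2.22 False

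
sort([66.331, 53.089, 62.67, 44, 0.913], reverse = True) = [66.331, 62.67, 53.089, 44, 0.913]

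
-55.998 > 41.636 False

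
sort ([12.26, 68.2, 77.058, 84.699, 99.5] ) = [12.26, 68.2, 77.058, 84.699, 99.5]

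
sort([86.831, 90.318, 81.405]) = [81.405, 86.831, 90.318]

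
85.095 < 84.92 False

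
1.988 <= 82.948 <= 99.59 True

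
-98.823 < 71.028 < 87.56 True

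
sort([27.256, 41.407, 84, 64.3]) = [27.256, 41.407, 64.3, 84]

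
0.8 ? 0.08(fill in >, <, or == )>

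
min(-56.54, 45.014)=-56.54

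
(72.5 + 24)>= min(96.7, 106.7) False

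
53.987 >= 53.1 True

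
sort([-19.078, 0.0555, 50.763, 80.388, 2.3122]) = [-19.078, 0.0555, 2.3122, 50.763, 80.388]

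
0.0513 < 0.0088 False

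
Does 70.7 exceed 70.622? Yes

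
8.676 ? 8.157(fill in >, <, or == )>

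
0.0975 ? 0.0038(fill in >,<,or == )>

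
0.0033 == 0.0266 False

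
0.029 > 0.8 False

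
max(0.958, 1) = 1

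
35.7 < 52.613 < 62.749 True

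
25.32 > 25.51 False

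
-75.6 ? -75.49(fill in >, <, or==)<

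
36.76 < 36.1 False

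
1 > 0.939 True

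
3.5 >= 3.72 False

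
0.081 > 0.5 False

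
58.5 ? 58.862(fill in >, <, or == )<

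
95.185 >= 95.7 False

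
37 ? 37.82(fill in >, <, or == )<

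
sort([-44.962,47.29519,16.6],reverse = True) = [47.29519,16.6,-44.962]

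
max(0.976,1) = 1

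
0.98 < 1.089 True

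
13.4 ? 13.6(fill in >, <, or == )<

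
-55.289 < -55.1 True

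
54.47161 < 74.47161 True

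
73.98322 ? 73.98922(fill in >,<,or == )<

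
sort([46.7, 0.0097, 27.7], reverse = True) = [46.7, 27.7, 0.0097]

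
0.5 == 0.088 False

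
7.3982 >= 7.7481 False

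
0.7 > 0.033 True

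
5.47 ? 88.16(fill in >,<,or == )<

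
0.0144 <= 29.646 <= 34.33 True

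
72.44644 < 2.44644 False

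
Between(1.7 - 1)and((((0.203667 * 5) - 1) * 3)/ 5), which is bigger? (1.7 - 1)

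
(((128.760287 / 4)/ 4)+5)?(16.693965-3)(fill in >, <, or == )<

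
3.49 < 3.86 True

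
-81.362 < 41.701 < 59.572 True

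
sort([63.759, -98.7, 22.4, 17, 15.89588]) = [-98.7, 15.89588, 17, 22.4, 63.759]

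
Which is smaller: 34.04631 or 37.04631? 34.04631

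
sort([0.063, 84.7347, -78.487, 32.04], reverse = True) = [84.7347, 32.04, 0.063, -78.487]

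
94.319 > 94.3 True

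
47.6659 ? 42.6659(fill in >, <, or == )>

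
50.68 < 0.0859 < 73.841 False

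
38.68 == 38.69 False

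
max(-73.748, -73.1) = -73.1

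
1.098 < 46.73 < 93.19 True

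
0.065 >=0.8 False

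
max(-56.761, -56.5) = -56.5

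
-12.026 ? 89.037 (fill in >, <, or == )<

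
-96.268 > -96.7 True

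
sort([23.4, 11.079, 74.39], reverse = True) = [74.39, 23.4, 11.079]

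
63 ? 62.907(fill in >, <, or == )>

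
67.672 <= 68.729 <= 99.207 True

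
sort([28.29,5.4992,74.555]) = [5.4992,28.29,74.555]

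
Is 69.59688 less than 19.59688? No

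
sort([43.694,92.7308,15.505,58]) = [15.505,43.694,58,92.7308]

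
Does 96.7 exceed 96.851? No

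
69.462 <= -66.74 False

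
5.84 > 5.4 True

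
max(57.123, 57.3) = 57.3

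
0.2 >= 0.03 True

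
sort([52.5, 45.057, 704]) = [45.057, 52.5, 704]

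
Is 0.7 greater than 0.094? Yes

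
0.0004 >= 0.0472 False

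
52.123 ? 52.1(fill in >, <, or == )>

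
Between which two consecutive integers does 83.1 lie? 83 and 84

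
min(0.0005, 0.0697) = 0.0005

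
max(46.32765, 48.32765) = 48.32765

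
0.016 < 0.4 True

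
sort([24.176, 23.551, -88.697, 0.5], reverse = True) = [24.176, 23.551, 0.5, -88.697]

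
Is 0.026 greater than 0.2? No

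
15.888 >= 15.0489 True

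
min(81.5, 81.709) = 81.5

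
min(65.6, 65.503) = 65.503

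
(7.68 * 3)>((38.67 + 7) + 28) False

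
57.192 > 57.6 False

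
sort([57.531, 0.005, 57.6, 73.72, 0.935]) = [0.005, 0.935, 57.531, 57.6, 73.72]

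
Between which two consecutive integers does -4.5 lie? -5 and -4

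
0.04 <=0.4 True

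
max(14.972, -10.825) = 14.972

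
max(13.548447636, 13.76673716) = 13.76673716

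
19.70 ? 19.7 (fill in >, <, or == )==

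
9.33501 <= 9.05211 False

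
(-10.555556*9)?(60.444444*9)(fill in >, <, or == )<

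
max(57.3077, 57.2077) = 57.3077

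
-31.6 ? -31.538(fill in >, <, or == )<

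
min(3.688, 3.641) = 3.641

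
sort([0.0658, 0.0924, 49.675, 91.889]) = [0.0658, 0.0924, 49.675, 91.889]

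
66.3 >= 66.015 True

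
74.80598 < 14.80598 False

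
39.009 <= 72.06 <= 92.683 True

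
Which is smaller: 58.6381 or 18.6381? 18.6381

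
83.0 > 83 False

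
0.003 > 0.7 False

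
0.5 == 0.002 False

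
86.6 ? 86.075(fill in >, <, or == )>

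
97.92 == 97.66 False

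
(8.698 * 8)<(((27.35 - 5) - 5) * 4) False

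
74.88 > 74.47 True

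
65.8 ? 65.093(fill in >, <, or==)>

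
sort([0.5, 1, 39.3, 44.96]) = [0.5, 1, 39.3, 44.96]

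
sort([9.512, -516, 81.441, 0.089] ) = [-516, 0.089, 9.512, 81.441]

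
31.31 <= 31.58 True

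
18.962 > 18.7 True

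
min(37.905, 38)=37.905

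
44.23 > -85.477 True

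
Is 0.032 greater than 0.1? No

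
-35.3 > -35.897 True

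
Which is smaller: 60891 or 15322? 15322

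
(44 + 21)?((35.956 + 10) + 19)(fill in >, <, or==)>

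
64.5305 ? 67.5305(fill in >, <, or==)<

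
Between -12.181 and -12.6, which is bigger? -12.181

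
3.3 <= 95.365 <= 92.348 False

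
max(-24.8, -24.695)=-24.695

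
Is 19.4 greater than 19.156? Yes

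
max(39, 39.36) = 39.36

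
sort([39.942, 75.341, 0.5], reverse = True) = [75.341, 39.942, 0.5]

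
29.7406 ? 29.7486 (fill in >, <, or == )<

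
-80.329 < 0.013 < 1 True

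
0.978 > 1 False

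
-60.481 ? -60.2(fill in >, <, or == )<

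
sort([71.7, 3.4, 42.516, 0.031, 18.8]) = [0.031, 3.4, 18.8, 42.516, 71.7]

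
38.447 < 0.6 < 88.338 False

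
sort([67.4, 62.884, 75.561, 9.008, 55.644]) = [9.008, 55.644, 62.884, 67.4, 75.561]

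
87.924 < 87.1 False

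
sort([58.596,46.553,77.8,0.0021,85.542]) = [0.0021,46.553,58.596,77.8,85.542]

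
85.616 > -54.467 True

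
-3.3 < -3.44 False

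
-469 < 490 True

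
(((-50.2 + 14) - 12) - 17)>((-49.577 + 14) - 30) True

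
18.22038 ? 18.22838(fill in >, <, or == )<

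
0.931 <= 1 True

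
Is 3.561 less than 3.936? Yes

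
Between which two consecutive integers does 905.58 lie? 905 and 906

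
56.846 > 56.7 True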